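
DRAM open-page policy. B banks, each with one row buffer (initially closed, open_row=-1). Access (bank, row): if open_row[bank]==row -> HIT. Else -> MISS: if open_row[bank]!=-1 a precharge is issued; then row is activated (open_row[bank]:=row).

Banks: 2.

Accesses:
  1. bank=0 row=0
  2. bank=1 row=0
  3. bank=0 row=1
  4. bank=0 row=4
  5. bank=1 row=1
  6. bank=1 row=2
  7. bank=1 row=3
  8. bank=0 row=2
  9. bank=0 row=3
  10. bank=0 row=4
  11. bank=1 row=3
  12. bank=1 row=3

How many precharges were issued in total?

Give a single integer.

Answer: 8

Derivation:
Acc 1: bank0 row0 -> MISS (open row0); precharges=0
Acc 2: bank1 row0 -> MISS (open row0); precharges=0
Acc 3: bank0 row1 -> MISS (open row1); precharges=1
Acc 4: bank0 row4 -> MISS (open row4); precharges=2
Acc 5: bank1 row1 -> MISS (open row1); precharges=3
Acc 6: bank1 row2 -> MISS (open row2); precharges=4
Acc 7: bank1 row3 -> MISS (open row3); precharges=5
Acc 8: bank0 row2 -> MISS (open row2); precharges=6
Acc 9: bank0 row3 -> MISS (open row3); precharges=7
Acc 10: bank0 row4 -> MISS (open row4); precharges=8
Acc 11: bank1 row3 -> HIT
Acc 12: bank1 row3 -> HIT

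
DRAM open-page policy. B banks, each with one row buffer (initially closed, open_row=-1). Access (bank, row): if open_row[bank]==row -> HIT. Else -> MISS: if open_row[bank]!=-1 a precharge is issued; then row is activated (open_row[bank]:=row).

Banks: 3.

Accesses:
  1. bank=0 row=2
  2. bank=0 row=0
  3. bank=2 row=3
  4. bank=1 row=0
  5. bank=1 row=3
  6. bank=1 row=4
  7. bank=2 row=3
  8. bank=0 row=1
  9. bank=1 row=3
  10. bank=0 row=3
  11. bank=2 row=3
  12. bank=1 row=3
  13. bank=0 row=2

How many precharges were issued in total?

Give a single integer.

Acc 1: bank0 row2 -> MISS (open row2); precharges=0
Acc 2: bank0 row0 -> MISS (open row0); precharges=1
Acc 3: bank2 row3 -> MISS (open row3); precharges=1
Acc 4: bank1 row0 -> MISS (open row0); precharges=1
Acc 5: bank1 row3 -> MISS (open row3); precharges=2
Acc 6: bank1 row4 -> MISS (open row4); precharges=3
Acc 7: bank2 row3 -> HIT
Acc 8: bank0 row1 -> MISS (open row1); precharges=4
Acc 9: bank1 row3 -> MISS (open row3); precharges=5
Acc 10: bank0 row3 -> MISS (open row3); precharges=6
Acc 11: bank2 row3 -> HIT
Acc 12: bank1 row3 -> HIT
Acc 13: bank0 row2 -> MISS (open row2); precharges=7

Answer: 7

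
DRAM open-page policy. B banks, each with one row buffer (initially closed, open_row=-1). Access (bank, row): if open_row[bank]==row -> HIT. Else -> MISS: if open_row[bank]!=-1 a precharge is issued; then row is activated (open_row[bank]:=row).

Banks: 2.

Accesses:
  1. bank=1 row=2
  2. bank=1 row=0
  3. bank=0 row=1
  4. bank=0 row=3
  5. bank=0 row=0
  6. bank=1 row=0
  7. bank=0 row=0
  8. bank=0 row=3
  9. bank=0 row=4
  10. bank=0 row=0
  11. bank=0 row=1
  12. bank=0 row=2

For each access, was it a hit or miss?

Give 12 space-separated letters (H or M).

Acc 1: bank1 row2 -> MISS (open row2); precharges=0
Acc 2: bank1 row0 -> MISS (open row0); precharges=1
Acc 3: bank0 row1 -> MISS (open row1); precharges=1
Acc 4: bank0 row3 -> MISS (open row3); precharges=2
Acc 5: bank0 row0 -> MISS (open row0); precharges=3
Acc 6: bank1 row0 -> HIT
Acc 7: bank0 row0 -> HIT
Acc 8: bank0 row3 -> MISS (open row3); precharges=4
Acc 9: bank0 row4 -> MISS (open row4); precharges=5
Acc 10: bank0 row0 -> MISS (open row0); precharges=6
Acc 11: bank0 row1 -> MISS (open row1); precharges=7
Acc 12: bank0 row2 -> MISS (open row2); precharges=8

Answer: M M M M M H H M M M M M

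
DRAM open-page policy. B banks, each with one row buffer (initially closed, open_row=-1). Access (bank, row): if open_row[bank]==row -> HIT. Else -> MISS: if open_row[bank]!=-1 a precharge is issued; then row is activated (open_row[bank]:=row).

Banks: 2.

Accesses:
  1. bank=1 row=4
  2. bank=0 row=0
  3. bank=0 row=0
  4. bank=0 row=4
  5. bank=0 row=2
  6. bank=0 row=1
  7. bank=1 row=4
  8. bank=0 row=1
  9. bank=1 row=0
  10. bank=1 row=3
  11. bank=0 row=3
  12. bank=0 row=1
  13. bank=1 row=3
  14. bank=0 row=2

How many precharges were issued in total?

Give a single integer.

Acc 1: bank1 row4 -> MISS (open row4); precharges=0
Acc 2: bank0 row0 -> MISS (open row0); precharges=0
Acc 3: bank0 row0 -> HIT
Acc 4: bank0 row4 -> MISS (open row4); precharges=1
Acc 5: bank0 row2 -> MISS (open row2); precharges=2
Acc 6: bank0 row1 -> MISS (open row1); precharges=3
Acc 7: bank1 row4 -> HIT
Acc 8: bank0 row1 -> HIT
Acc 9: bank1 row0 -> MISS (open row0); precharges=4
Acc 10: bank1 row3 -> MISS (open row3); precharges=5
Acc 11: bank0 row3 -> MISS (open row3); precharges=6
Acc 12: bank0 row1 -> MISS (open row1); precharges=7
Acc 13: bank1 row3 -> HIT
Acc 14: bank0 row2 -> MISS (open row2); precharges=8

Answer: 8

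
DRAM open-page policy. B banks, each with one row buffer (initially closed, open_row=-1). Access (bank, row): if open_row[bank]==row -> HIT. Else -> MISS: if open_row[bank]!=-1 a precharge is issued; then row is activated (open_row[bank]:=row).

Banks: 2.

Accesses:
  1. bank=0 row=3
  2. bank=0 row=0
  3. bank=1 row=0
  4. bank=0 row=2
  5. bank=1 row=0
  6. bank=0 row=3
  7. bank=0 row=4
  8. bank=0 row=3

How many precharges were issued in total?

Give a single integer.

Acc 1: bank0 row3 -> MISS (open row3); precharges=0
Acc 2: bank0 row0 -> MISS (open row0); precharges=1
Acc 3: bank1 row0 -> MISS (open row0); precharges=1
Acc 4: bank0 row2 -> MISS (open row2); precharges=2
Acc 5: bank1 row0 -> HIT
Acc 6: bank0 row3 -> MISS (open row3); precharges=3
Acc 7: bank0 row4 -> MISS (open row4); precharges=4
Acc 8: bank0 row3 -> MISS (open row3); precharges=5

Answer: 5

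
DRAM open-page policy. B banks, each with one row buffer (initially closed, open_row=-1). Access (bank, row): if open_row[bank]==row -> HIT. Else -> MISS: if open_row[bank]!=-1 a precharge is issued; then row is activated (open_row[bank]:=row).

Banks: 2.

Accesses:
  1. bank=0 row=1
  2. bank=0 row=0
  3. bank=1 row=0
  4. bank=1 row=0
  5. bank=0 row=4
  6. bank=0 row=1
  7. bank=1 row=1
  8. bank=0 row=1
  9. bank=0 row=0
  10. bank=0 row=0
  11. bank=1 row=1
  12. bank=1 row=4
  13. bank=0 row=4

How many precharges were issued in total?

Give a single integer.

Acc 1: bank0 row1 -> MISS (open row1); precharges=0
Acc 2: bank0 row0 -> MISS (open row0); precharges=1
Acc 3: bank1 row0 -> MISS (open row0); precharges=1
Acc 4: bank1 row0 -> HIT
Acc 5: bank0 row4 -> MISS (open row4); precharges=2
Acc 6: bank0 row1 -> MISS (open row1); precharges=3
Acc 7: bank1 row1 -> MISS (open row1); precharges=4
Acc 8: bank0 row1 -> HIT
Acc 9: bank0 row0 -> MISS (open row0); precharges=5
Acc 10: bank0 row0 -> HIT
Acc 11: bank1 row1 -> HIT
Acc 12: bank1 row4 -> MISS (open row4); precharges=6
Acc 13: bank0 row4 -> MISS (open row4); precharges=7

Answer: 7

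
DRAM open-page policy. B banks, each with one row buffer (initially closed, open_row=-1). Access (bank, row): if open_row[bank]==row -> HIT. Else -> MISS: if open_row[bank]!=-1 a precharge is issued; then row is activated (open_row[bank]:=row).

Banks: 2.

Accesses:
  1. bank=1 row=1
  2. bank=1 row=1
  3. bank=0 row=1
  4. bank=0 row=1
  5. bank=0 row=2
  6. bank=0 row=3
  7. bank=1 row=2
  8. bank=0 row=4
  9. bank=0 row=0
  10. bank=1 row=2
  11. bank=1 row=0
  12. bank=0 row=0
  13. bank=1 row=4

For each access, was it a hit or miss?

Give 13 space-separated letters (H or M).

Answer: M H M H M M M M M H M H M

Derivation:
Acc 1: bank1 row1 -> MISS (open row1); precharges=0
Acc 2: bank1 row1 -> HIT
Acc 3: bank0 row1 -> MISS (open row1); precharges=0
Acc 4: bank0 row1 -> HIT
Acc 5: bank0 row2 -> MISS (open row2); precharges=1
Acc 6: bank0 row3 -> MISS (open row3); precharges=2
Acc 7: bank1 row2 -> MISS (open row2); precharges=3
Acc 8: bank0 row4 -> MISS (open row4); precharges=4
Acc 9: bank0 row0 -> MISS (open row0); precharges=5
Acc 10: bank1 row2 -> HIT
Acc 11: bank1 row0 -> MISS (open row0); precharges=6
Acc 12: bank0 row0 -> HIT
Acc 13: bank1 row4 -> MISS (open row4); precharges=7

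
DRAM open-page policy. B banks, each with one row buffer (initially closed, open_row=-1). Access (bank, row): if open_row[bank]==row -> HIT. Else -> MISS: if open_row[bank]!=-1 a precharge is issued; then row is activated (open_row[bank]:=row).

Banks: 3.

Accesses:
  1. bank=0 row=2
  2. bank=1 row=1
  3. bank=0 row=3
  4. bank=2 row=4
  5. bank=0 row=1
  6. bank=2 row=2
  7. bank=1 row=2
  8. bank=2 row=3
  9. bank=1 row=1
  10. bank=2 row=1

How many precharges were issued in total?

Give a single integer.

Answer: 7

Derivation:
Acc 1: bank0 row2 -> MISS (open row2); precharges=0
Acc 2: bank1 row1 -> MISS (open row1); precharges=0
Acc 3: bank0 row3 -> MISS (open row3); precharges=1
Acc 4: bank2 row4 -> MISS (open row4); precharges=1
Acc 5: bank0 row1 -> MISS (open row1); precharges=2
Acc 6: bank2 row2 -> MISS (open row2); precharges=3
Acc 7: bank1 row2 -> MISS (open row2); precharges=4
Acc 8: bank2 row3 -> MISS (open row3); precharges=5
Acc 9: bank1 row1 -> MISS (open row1); precharges=6
Acc 10: bank2 row1 -> MISS (open row1); precharges=7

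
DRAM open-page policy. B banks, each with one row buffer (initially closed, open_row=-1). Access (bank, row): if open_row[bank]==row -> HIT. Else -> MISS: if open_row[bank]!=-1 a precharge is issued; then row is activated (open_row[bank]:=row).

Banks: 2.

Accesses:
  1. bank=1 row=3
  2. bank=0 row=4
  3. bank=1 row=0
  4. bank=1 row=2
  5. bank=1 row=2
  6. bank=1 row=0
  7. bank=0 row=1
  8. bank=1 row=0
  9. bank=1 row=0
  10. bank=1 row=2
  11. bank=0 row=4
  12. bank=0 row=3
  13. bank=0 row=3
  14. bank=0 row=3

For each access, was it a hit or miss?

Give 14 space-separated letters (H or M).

Answer: M M M M H M M H H M M M H H

Derivation:
Acc 1: bank1 row3 -> MISS (open row3); precharges=0
Acc 2: bank0 row4 -> MISS (open row4); precharges=0
Acc 3: bank1 row0 -> MISS (open row0); precharges=1
Acc 4: bank1 row2 -> MISS (open row2); precharges=2
Acc 5: bank1 row2 -> HIT
Acc 6: bank1 row0 -> MISS (open row0); precharges=3
Acc 7: bank0 row1 -> MISS (open row1); precharges=4
Acc 8: bank1 row0 -> HIT
Acc 9: bank1 row0 -> HIT
Acc 10: bank1 row2 -> MISS (open row2); precharges=5
Acc 11: bank0 row4 -> MISS (open row4); precharges=6
Acc 12: bank0 row3 -> MISS (open row3); precharges=7
Acc 13: bank0 row3 -> HIT
Acc 14: bank0 row3 -> HIT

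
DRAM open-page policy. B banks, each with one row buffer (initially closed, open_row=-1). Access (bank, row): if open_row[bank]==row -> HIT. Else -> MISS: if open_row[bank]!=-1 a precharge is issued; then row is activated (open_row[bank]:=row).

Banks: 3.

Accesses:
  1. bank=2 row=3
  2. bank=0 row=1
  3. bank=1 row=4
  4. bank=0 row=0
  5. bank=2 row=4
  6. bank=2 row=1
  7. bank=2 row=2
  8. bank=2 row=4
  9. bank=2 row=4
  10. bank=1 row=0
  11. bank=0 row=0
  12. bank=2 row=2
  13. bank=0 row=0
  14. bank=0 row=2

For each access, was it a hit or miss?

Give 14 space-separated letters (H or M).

Answer: M M M M M M M M H M H M H M

Derivation:
Acc 1: bank2 row3 -> MISS (open row3); precharges=0
Acc 2: bank0 row1 -> MISS (open row1); precharges=0
Acc 3: bank1 row4 -> MISS (open row4); precharges=0
Acc 4: bank0 row0 -> MISS (open row0); precharges=1
Acc 5: bank2 row4 -> MISS (open row4); precharges=2
Acc 6: bank2 row1 -> MISS (open row1); precharges=3
Acc 7: bank2 row2 -> MISS (open row2); precharges=4
Acc 8: bank2 row4 -> MISS (open row4); precharges=5
Acc 9: bank2 row4 -> HIT
Acc 10: bank1 row0 -> MISS (open row0); precharges=6
Acc 11: bank0 row0 -> HIT
Acc 12: bank2 row2 -> MISS (open row2); precharges=7
Acc 13: bank0 row0 -> HIT
Acc 14: bank0 row2 -> MISS (open row2); precharges=8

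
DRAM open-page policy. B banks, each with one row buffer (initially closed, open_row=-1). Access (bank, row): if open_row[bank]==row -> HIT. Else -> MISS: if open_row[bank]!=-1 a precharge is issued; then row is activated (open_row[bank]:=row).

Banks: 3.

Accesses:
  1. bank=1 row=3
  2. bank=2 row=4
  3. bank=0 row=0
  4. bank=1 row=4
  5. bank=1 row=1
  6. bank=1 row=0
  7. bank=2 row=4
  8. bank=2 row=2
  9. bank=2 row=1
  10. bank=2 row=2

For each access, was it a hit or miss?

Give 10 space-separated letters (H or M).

Acc 1: bank1 row3 -> MISS (open row3); precharges=0
Acc 2: bank2 row4 -> MISS (open row4); precharges=0
Acc 3: bank0 row0 -> MISS (open row0); precharges=0
Acc 4: bank1 row4 -> MISS (open row4); precharges=1
Acc 5: bank1 row1 -> MISS (open row1); precharges=2
Acc 6: bank1 row0 -> MISS (open row0); precharges=3
Acc 7: bank2 row4 -> HIT
Acc 8: bank2 row2 -> MISS (open row2); precharges=4
Acc 9: bank2 row1 -> MISS (open row1); precharges=5
Acc 10: bank2 row2 -> MISS (open row2); precharges=6

Answer: M M M M M M H M M M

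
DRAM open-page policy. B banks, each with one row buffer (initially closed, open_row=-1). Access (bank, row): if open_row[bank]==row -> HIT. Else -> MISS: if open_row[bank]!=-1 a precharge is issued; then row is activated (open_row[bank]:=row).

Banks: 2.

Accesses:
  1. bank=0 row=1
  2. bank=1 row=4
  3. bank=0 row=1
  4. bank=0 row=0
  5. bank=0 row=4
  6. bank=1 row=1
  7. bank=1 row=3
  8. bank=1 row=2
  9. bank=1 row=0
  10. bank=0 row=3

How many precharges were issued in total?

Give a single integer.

Answer: 7

Derivation:
Acc 1: bank0 row1 -> MISS (open row1); precharges=0
Acc 2: bank1 row4 -> MISS (open row4); precharges=0
Acc 3: bank0 row1 -> HIT
Acc 4: bank0 row0 -> MISS (open row0); precharges=1
Acc 5: bank0 row4 -> MISS (open row4); precharges=2
Acc 6: bank1 row1 -> MISS (open row1); precharges=3
Acc 7: bank1 row3 -> MISS (open row3); precharges=4
Acc 8: bank1 row2 -> MISS (open row2); precharges=5
Acc 9: bank1 row0 -> MISS (open row0); precharges=6
Acc 10: bank0 row3 -> MISS (open row3); precharges=7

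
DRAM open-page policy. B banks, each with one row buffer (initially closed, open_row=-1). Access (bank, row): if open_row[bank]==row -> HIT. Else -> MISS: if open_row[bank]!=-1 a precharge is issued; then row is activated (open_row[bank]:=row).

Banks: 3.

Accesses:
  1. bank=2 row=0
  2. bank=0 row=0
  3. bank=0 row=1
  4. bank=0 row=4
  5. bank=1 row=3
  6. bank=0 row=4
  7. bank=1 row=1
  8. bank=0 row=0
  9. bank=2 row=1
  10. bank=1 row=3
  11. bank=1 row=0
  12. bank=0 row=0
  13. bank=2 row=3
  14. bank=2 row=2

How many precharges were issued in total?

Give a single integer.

Acc 1: bank2 row0 -> MISS (open row0); precharges=0
Acc 2: bank0 row0 -> MISS (open row0); precharges=0
Acc 3: bank0 row1 -> MISS (open row1); precharges=1
Acc 4: bank0 row4 -> MISS (open row4); precharges=2
Acc 5: bank1 row3 -> MISS (open row3); precharges=2
Acc 6: bank0 row4 -> HIT
Acc 7: bank1 row1 -> MISS (open row1); precharges=3
Acc 8: bank0 row0 -> MISS (open row0); precharges=4
Acc 9: bank2 row1 -> MISS (open row1); precharges=5
Acc 10: bank1 row3 -> MISS (open row3); precharges=6
Acc 11: bank1 row0 -> MISS (open row0); precharges=7
Acc 12: bank0 row0 -> HIT
Acc 13: bank2 row3 -> MISS (open row3); precharges=8
Acc 14: bank2 row2 -> MISS (open row2); precharges=9

Answer: 9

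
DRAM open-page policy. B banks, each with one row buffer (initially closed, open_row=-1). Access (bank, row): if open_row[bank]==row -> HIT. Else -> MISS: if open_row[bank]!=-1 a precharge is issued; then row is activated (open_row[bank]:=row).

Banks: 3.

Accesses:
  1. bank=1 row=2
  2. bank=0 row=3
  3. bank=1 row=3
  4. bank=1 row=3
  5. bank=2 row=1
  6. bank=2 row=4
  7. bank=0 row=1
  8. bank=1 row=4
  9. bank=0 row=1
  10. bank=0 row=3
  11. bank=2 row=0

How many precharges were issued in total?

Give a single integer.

Acc 1: bank1 row2 -> MISS (open row2); precharges=0
Acc 2: bank0 row3 -> MISS (open row3); precharges=0
Acc 3: bank1 row3 -> MISS (open row3); precharges=1
Acc 4: bank1 row3 -> HIT
Acc 5: bank2 row1 -> MISS (open row1); precharges=1
Acc 6: bank2 row4 -> MISS (open row4); precharges=2
Acc 7: bank0 row1 -> MISS (open row1); precharges=3
Acc 8: bank1 row4 -> MISS (open row4); precharges=4
Acc 9: bank0 row1 -> HIT
Acc 10: bank0 row3 -> MISS (open row3); precharges=5
Acc 11: bank2 row0 -> MISS (open row0); precharges=6

Answer: 6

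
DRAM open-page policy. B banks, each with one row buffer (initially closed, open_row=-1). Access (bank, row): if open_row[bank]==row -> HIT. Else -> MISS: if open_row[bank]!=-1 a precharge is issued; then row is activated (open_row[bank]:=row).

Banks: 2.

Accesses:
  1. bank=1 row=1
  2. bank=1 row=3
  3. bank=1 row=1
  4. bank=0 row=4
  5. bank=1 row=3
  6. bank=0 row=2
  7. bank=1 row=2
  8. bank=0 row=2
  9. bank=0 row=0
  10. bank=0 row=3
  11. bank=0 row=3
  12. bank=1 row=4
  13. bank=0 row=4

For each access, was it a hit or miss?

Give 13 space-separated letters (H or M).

Acc 1: bank1 row1 -> MISS (open row1); precharges=0
Acc 2: bank1 row3 -> MISS (open row3); precharges=1
Acc 3: bank1 row1 -> MISS (open row1); precharges=2
Acc 4: bank0 row4 -> MISS (open row4); precharges=2
Acc 5: bank1 row3 -> MISS (open row3); precharges=3
Acc 6: bank0 row2 -> MISS (open row2); precharges=4
Acc 7: bank1 row2 -> MISS (open row2); precharges=5
Acc 8: bank0 row2 -> HIT
Acc 9: bank0 row0 -> MISS (open row0); precharges=6
Acc 10: bank0 row3 -> MISS (open row3); precharges=7
Acc 11: bank0 row3 -> HIT
Acc 12: bank1 row4 -> MISS (open row4); precharges=8
Acc 13: bank0 row4 -> MISS (open row4); precharges=9

Answer: M M M M M M M H M M H M M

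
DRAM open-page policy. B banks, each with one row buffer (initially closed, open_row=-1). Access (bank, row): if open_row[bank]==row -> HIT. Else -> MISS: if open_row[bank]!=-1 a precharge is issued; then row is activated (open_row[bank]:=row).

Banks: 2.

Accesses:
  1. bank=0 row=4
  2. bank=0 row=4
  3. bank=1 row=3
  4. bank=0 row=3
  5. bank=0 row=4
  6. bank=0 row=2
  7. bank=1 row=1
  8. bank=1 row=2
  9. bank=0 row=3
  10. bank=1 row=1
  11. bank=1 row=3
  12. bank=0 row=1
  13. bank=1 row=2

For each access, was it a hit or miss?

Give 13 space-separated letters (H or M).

Answer: M H M M M M M M M M M M M

Derivation:
Acc 1: bank0 row4 -> MISS (open row4); precharges=0
Acc 2: bank0 row4 -> HIT
Acc 3: bank1 row3 -> MISS (open row3); precharges=0
Acc 4: bank0 row3 -> MISS (open row3); precharges=1
Acc 5: bank0 row4 -> MISS (open row4); precharges=2
Acc 6: bank0 row2 -> MISS (open row2); precharges=3
Acc 7: bank1 row1 -> MISS (open row1); precharges=4
Acc 8: bank1 row2 -> MISS (open row2); precharges=5
Acc 9: bank0 row3 -> MISS (open row3); precharges=6
Acc 10: bank1 row1 -> MISS (open row1); precharges=7
Acc 11: bank1 row3 -> MISS (open row3); precharges=8
Acc 12: bank0 row1 -> MISS (open row1); precharges=9
Acc 13: bank1 row2 -> MISS (open row2); precharges=10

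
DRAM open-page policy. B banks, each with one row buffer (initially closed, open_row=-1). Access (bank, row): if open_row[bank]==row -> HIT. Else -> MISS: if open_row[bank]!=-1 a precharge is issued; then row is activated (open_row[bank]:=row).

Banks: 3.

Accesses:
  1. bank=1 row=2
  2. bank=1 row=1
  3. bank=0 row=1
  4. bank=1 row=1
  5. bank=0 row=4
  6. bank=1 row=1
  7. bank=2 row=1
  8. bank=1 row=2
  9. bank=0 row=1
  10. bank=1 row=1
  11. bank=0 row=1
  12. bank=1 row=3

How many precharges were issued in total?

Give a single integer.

Acc 1: bank1 row2 -> MISS (open row2); precharges=0
Acc 2: bank1 row1 -> MISS (open row1); precharges=1
Acc 3: bank0 row1 -> MISS (open row1); precharges=1
Acc 4: bank1 row1 -> HIT
Acc 5: bank0 row4 -> MISS (open row4); precharges=2
Acc 6: bank1 row1 -> HIT
Acc 7: bank2 row1 -> MISS (open row1); precharges=2
Acc 8: bank1 row2 -> MISS (open row2); precharges=3
Acc 9: bank0 row1 -> MISS (open row1); precharges=4
Acc 10: bank1 row1 -> MISS (open row1); precharges=5
Acc 11: bank0 row1 -> HIT
Acc 12: bank1 row3 -> MISS (open row3); precharges=6

Answer: 6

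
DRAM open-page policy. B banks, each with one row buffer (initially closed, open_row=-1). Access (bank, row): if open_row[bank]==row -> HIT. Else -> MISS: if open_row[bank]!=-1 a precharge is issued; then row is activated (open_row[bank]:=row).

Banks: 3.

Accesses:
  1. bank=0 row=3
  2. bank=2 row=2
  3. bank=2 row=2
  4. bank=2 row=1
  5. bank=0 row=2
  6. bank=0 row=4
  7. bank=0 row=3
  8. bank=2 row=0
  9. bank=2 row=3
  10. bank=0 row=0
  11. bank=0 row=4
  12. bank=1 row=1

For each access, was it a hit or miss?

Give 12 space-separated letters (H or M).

Answer: M M H M M M M M M M M M

Derivation:
Acc 1: bank0 row3 -> MISS (open row3); precharges=0
Acc 2: bank2 row2 -> MISS (open row2); precharges=0
Acc 3: bank2 row2 -> HIT
Acc 4: bank2 row1 -> MISS (open row1); precharges=1
Acc 5: bank0 row2 -> MISS (open row2); precharges=2
Acc 6: bank0 row4 -> MISS (open row4); precharges=3
Acc 7: bank0 row3 -> MISS (open row3); precharges=4
Acc 8: bank2 row0 -> MISS (open row0); precharges=5
Acc 9: bank2 row3 -> MISS (open row3); precharges=6
Acc 10: bank0 row0 -> MISS (open row0); precharges=7
Acc 11: bank0 row4 -> MISS (open row4); precharges=8
Acc 12: bank1 row1 -> MISS (open row1); precharges=8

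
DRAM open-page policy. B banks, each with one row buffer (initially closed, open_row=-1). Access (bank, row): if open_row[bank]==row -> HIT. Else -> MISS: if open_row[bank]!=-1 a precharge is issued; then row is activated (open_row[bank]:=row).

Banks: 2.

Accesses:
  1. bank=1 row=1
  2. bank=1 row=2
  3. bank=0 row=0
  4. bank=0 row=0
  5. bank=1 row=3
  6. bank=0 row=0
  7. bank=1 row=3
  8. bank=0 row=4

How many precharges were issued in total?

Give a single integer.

Answer: 3

Derivation:
Acc 1: bank1 row1 -> MISS (open row1); precharges=0
Acc 2: bank1 row2 -> MISS (open row2); precharges=1
Acc 3: bank0 row0 -> MISS (open row0); precharges=1
Acc 4: bank0 row0 -> HIT
Acc 5: bank1 row3 -> MISS (open row3); precharges=2
Acc 6: bank0 row0 -> HIT
Acc 7: bank1 row3 -> HIT
Acc 8: bank0 row4 -> MISS (open row4); precharges=3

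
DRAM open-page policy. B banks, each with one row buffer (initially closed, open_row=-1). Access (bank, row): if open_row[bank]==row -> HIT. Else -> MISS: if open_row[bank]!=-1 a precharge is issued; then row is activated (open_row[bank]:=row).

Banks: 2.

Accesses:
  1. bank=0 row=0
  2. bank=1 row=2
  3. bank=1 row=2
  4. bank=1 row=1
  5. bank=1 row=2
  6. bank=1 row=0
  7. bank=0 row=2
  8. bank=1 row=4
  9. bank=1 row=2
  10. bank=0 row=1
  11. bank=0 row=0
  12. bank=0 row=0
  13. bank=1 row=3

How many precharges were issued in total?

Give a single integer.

Answer: 9

Derivation:
Acc 1: bank0 row0 -> MISS (open row0); precharges=0
Acc 2: bank1 row2 -> MISS (open row2); precharges=0
Acc 3: bank1 row2 -> HIT
Acc 4: bank1 row1 -> MISS (open row1); precharges=1
Acc 5: bank1 row2 -> MISS (open row2); precharges=2
Acc 6: bank1 row0 -> MISS (open row0); precharges=3
Acc 7: bank0 row2 -> MISS (open row2); precharges=4
Acc 8: bank1 row4 -> MISS (open row4); precharges=5
Acc 9: bank1 row2 -> MISS (open row2); precharges=6
Acc 10: bank0 row1 -> MISS (open row1); precharges=7
Acc 11: bank0 row0 -> MISS (open row0); precharges=8
Acc 12: bank0 row0 -> HIT
Acc 13: bank1 row3 -> MISS (open row3); precharges=9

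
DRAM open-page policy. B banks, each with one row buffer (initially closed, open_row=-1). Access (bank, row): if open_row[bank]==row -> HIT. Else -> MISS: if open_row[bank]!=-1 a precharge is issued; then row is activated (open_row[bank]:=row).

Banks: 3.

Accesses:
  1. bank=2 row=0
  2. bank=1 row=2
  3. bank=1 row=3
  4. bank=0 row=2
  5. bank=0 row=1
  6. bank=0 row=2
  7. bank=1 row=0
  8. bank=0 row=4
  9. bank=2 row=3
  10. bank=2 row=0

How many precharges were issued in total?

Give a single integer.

Answer: 7

Derivation:
Acc 1: bank2 row0 -> MISS (open row0); precharges=0
Acc 2: bank1 row2 -> MISS (open row2); precharges=0
Acc 3: bank1 row3 -> MISS (open row3); precharges=1
Acc 4: bank0 row2 -> MISS (open row2); precharges=1
Acc 5: bank0 row1 -> MISS (open row1); precharges=2
Acc 6: bank0 row2 -> MISS (open row2); precharges=3
Acc 7: bank1 row0 -> MISS (open row0); precharges=4
Acc 8: bank0 row4 -> MISS (open row4); precharges=5
Acc 9: bank2 row3 -> MISS (open row3); precharges=6
Acc 10: bank2 row0 -> MISS (open row0); precharges=7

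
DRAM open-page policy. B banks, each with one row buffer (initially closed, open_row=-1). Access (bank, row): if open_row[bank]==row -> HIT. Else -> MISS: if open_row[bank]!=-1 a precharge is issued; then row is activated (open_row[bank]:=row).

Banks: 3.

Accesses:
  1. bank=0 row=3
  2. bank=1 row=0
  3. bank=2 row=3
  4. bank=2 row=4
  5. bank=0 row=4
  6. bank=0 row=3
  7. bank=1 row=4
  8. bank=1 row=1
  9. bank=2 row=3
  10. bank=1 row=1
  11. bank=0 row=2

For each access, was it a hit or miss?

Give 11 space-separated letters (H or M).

Acc 1: bank0 row3 -> MISS (open row3); precharges=0
Acc 2: bank1 row0 -> MISS (open row0); precharges=0
Acc 3: bank2 row3 -> MISS (open row3); precharges=0
Acc 4: bank2 row4 -> MISS (open row4); precharges=1
Acc 5: bank0 row4 -> MISS (open row4); precharges=2
Acc 6: bank0 row3 -> MISS (open row3); precharges=3
Acc 7: bank1 row4 -> MISS (open row4); precharges=4
Acc 8: bank1 row1 -> MISS (open row1); precharges=5
Acc 9: bank2 row3 -> MISS (open row3); precharges=6
Acc 10: bank1 row1 -> HIT
Acc 11: bank0 row2 -> MISS (open row2); precharges=7

Answer: M M M M M M M M M H M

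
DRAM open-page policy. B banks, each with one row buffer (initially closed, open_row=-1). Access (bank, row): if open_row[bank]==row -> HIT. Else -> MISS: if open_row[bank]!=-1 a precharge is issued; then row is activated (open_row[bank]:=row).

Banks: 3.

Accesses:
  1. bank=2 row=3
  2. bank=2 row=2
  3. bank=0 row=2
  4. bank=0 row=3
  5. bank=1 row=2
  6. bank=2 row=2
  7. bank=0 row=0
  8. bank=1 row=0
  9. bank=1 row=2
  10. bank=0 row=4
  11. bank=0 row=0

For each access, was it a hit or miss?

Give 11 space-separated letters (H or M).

Answer: M M M M M H M M M M M

Derivation:
Acc 1: bank2 row3 -> MISS (open row3); precharges=0
Acc 2: bank2 row2 -> MISS (open row2); precharges=1
Acc 3: bank0 row2 -> MISS (open row2); precharges=1
Acc 4: bank0 row3 -> MISS (open row3); precharges=2
Acc 5: bank1 row2 -> MISS (open row2); precharges=2
Acc 6: bank2 row2 -> HIT
Acc 7: bank0 row0 -> MISS (open row0); precharges=3
Acc 8: bank1 row0 -> MISS (open row0); precharges=4
Acc 9: bank1 row2 -> MISS (open row2); precharges=5
Acc 10: bank0 row4 -> MISS (open row4); precharges=6
Acc 11: bank0 row0 -> MISS (open row0); precharges=7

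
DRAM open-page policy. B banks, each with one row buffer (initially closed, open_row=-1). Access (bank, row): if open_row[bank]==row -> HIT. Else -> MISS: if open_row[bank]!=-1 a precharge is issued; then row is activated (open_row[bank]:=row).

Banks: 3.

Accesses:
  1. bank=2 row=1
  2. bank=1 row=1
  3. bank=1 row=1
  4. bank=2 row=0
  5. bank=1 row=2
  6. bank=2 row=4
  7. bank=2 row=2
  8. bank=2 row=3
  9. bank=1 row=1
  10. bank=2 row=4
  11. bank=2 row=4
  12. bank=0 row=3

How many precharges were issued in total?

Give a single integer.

Acc 1: bank2 row1 -> MISS (open row1); precharges=0
Acc 2: bank1 row1 -> MISS (open row1); precharges=0
Acc 3: bank1 row1 -> HIT
Acc 4: bank2 row0 -> MISS (open row0); precharges=1
Acc 5: bank1 row2 -> MISS (open row2); precharges=2
Acc 6: bank2 row4 -> MISS (open row4); precharges=3
Acc 7: bank2 row2 -> MISS (open row2); precharges=4
Acc 8: bank2 row3 -> MISS (open row3); precharges=5
Acc 9: bank1 row1 -> MISS (open row1); precharges=6
Acc 10: bank2 row4 -> MISS (open row4); precharges=7
Acc 11: bank2 row4 -> HIT
Acc 12: bank0 row3 -> MISS (open row3); precharges=7

Answer: 7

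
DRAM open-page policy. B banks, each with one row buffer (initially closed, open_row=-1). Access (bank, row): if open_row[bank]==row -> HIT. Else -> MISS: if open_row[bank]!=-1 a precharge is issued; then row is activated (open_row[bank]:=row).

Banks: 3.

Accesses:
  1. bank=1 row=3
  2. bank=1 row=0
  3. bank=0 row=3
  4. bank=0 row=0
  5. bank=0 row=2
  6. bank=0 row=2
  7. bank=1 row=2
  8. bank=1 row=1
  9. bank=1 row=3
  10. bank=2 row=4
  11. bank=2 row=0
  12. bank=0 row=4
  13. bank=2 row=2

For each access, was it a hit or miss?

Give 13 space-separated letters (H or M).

Acc 1: bank1 row3 -> MISS (open row3); precharges=0
Acc 2: bank1 row0 -> MISS (open row0); precharges=1
Acc 3: bank0 row3 -> MISS (open row3); precharges=1
Acc 4: bank0 row0 -> MISS (open row0); precharges=2
Acc 5: bank0 row2 -> MISS (open row2); precharges=3
Acc 6: bank0 row2 -> HIT
Acc 7: bank1 row2 -> MISS (open row2); precharges=4
Acc 8: bank1 row1 -> MISS (open row1); precharges=5
Acc 9: bank1 row3 -> MISS (open row3); precharges=6
Acc 10: bank2 row4 -> MISS (open row4); precharges=6
Acc 11: bank2 row0 -> MISS (open row0); precharges=7
Acc 12: bank0 row4 -> MISS (open row4); precharges=8
Acc 13: bank2 row2 -> MISS (open row2); precharges=9

Answer: M M M M M H M M M M M M M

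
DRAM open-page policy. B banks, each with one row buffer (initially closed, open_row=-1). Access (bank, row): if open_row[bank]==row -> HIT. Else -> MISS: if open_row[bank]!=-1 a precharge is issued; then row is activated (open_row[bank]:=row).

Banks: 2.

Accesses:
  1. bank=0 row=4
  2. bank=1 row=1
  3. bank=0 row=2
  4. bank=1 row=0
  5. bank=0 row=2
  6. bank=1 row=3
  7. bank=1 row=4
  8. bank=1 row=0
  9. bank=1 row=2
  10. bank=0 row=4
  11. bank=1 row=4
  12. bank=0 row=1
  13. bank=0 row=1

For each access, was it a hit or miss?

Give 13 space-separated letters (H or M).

Acc 1: bank0 row4 -> MISS (open row4); precharges=0
Acc 2: bank1 row1 -> MISS (open row1); precharges=0
Acc 3: bank0 row2 -> MISS (open row2); precharges=1
Acc 4: bank1 row0 -> MISS (open row0); precharges=2
Acc 5: bank0 row2 -> HIT
Acc 6: bank1 row3 -> MISS (open row3); precharges=3
Acc 7: bank1 row4 -> MISS (open row4); precharges=4
Acc 8: bank1 row0 -> MISS (open row0); precharges=5
Acc 9: bank1 row2 -> MISS (open row2); precharges=6
Acc 10: bank0 row4 -> MISS (open row4); precharges=7
Acc 11: bank1 row4 -> MISS (open row4); precharges=8
Acc 12: bank0 row1 -> MISS (open row1); precharges=9
Acc 13: bank0 row1 -> HIT

Answer: M M M M H M M M M M M M H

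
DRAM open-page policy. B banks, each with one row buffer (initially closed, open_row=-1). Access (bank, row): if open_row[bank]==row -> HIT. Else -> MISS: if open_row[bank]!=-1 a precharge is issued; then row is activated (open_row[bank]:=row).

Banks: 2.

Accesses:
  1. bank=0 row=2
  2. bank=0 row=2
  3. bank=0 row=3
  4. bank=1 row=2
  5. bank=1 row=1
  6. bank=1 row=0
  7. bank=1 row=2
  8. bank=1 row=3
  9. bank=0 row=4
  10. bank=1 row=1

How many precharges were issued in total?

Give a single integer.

Acc 1: bank0 row2 -> MISS (open row2); precharges=0
Acc 2: bank0 row2 -> HIT
Acc 3: bank0 row3 -> MISS (open row3); precharges=1
Acc 4: bank1 row2 -> MISS (open row2); precharges=1
Acc 5: bank1 row1 -> MISS (open row1); precharges=2
Acc 6: bank1 row0 -> MISS (open row0); precharges=3
Acc 7: bank1 row2 -> MISS (open row2); precharges=4
Acc 8: bank1 row3 -> MISS (open row3); precharges=5
Acc 9: bank0 row4 -> MISS (open row4); precharges=6
Acc 10: bank1 row1 -> MISS (open row1); precharges=7

Answer: 7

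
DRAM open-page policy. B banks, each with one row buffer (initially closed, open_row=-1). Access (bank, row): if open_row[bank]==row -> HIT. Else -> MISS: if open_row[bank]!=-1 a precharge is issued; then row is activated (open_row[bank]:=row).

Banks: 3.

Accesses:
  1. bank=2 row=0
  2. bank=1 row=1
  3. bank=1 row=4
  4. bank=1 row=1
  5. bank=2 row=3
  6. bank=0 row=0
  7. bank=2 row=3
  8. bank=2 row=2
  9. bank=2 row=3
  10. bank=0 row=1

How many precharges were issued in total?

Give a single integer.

Acc 1: bank2 row0 -> MISS (open row0); precharges=0
Acc 2: bank1 row1 -> MISS (open row1); precharges=0
Acc 3: bank1 row4 -> MISS (open row4); precharges=1
Acc 4: bank1 row1 -> MISS (open row1); precharges=2
Acc 5: bank2 row3 -> MISS (open row3); precharges=3
Acc 6: bank0 row0 -> MISS (open row0); precharges=3
Acc 7: bank2 row3 -> HIT
Acc 8: bank2 row2 -> MISS (open row2); precharges=4
Acc 9: bank2 row3 -> MISS (open row3); precharges=5
Acc 10: bank0 row1 -> MISS (open row1); precharges=6

Answer: 6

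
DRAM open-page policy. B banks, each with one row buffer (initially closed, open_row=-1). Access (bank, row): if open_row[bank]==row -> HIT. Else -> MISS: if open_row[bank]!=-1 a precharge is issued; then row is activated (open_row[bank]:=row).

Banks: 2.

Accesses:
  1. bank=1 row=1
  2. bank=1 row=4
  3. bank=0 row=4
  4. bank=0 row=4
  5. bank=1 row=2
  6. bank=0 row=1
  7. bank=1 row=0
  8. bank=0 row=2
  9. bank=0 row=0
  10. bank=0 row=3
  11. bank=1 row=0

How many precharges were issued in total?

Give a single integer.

Acc 1: bank1 row1 -> MISS (open row1); precharges=0
Acc 2: bank1 row4 -> MISS (open row4); precharges=1
Acc 3: bank0 row4 -> MISS (open row4); precharges=1
Acc 4: bank0 row4 -> HIT
Acc 5: bank1 row2 -> MISS (open row2); precharges=2
Acc 6: bank0 row1 -> MISS (open row1); precharges=3
Acc 7: bank1 row0 -> MISS (open row0); precharges=4
Acc 8: bank0 row2 -> MISS (open row2); precharges=5
Acc 9: bank0 row0 -> MISS (open row0); precharges=6
Acc 10: bank0 row3 -> MISS (open row3); precharges=7
Acc 11: bank1 row0 -> HIT

Answer: 7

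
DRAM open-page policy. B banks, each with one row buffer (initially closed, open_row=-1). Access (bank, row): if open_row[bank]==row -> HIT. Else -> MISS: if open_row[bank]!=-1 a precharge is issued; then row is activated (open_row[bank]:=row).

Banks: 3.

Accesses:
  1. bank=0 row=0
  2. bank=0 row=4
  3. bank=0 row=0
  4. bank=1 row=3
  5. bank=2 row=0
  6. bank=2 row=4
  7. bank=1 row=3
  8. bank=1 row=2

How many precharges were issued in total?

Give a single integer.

Acc 1: bank0 row0 -> MISS (open row0); precharges=0
Acc 2: bank0 row4 -> MISS (open row4); precharges=1
Acc 3: bank0 row0 -> MISS (open row0); precharges=2
Acc 4: bank1 row3 -> MISS (open row3); precharges=2
Acc 5: bank2 row0 -> MISS (open row0); precharges=2
Acc 6: bank2 row4 -> MISS (open row4); precharges=3
Acc 7: bank1 row3 -> HIT
Acc 8: bank1 row2 -> MISS (open row2); precharges=4

Answer: 4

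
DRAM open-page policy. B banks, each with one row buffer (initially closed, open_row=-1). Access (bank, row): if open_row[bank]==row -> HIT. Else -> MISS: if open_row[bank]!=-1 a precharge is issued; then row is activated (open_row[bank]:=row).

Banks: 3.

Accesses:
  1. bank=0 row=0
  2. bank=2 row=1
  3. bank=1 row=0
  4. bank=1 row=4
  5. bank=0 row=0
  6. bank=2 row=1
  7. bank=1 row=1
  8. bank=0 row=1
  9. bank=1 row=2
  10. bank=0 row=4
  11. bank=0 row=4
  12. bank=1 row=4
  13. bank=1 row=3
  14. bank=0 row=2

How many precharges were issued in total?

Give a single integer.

Acc 1: bank0 row0 -> MISS (open row0); precharges=0
Acc 2: bank2 row1 -> MISS (open row1); precharges=0
Acc 3: bank1 row0 -> MISS (open row0); precharges=0
Acc 4: bank1 row4 -> MISS (open row4); precharges=1
Acc 5: bank0 row0 -> HIT
Acc 6: bank2 row1 -> HIT
Acc 7: bank1 row1 -> MISS (open row1); precharges=2
Acc 8: bank0 row1 -> MISS (open row1); precharges=3
Acc 9: bank1 row2 -> MISS (open row2); precharges=4
Acc 10: bank0 row4 -> MISS (open row4); precharges=5
Acc 11: bank0 row4 -> HIT
Acc 12: bank1 row4 -> MISS (open row4); precharges=6
Acc 13: bank1 row3 -> MISS (open row3); precharges=7
Acc 14: bank0 row2 -> MISS (open row2); precharges=8

Answer: 8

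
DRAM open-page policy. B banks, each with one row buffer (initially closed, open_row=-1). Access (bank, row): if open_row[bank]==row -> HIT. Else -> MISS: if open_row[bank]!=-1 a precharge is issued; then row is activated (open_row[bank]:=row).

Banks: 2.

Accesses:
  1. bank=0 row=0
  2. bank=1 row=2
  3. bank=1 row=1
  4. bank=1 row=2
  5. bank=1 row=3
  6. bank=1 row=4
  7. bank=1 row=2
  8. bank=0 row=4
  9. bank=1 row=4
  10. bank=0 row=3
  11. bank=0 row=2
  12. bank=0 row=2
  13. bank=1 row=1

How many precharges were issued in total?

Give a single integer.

Acc 1: bank0 row0 -> MISS (open row0); precharges=0
Acc 2: bank1 row2 -> MISS (open row2); precharges=0
Acc 3: bank1 row1 -> MISS (open row1); precharges=1
Acc 4: bank1 row2 -> MISS (open row2); precharges=2
Acc 5: bank1 row3 -> MISS (open row3); precharges=3
Acc 6: bank1 row4 -> MISS (open row4); precharges=4
Acc 7: bank1 row2 -> MISS (open row2); precharges=5
Acc 8: bank0 row4 -> MISS (open row4); precharges=6
Acc 9: bank1 row4 -> MISS (open row4); precharges=7
Acc 10: bank0 row3 -> MISS (open row3); precharges=8
Acc 11: bank0 row2 -> MISS (open row2); precharges=9
Acc 12: bank0 row2 -> HIT
Acc 13: bank1 row1 -> MISS (open row1); precharges=10

Answer: 10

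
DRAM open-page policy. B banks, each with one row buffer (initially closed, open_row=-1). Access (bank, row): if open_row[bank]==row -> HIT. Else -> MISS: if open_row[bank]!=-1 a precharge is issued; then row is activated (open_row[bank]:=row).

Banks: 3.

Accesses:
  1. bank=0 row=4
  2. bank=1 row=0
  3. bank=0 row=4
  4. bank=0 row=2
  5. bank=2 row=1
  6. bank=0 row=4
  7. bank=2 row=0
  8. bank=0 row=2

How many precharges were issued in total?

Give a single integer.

Answer: 4

Derivation:
Acc 1: bank0 row4 -> MISS (open row4); precharges=0
Acc 2: bank1 row0 -> MISS (open row0); precharges=0
Acc 3: bank0 row4 -> HIT
Acc 4: bank0 row2 -> MISS (open row2); precharges=1
Acc 5: bank2 row1 -> MISS (open row1); precharges=1
Acc 6: bank0 row4 -> MISS (open row4); precharges=2
Acc 7: bank2 row0 -> MISS (open row0); precharges=3
Acc 8: bank0 row2 -> MISS (open row2); precharges=4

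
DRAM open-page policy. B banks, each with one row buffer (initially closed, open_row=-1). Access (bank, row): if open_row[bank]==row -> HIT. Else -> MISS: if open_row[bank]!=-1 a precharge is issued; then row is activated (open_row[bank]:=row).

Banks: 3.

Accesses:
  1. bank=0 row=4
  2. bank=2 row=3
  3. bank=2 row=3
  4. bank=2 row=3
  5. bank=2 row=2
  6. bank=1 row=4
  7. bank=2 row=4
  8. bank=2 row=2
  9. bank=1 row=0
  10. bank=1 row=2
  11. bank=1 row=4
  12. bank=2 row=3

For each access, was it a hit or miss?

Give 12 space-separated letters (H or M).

Acc 1: bank0 row4 -> MISS (open row4); precharges=0
Acc 2: bank2 row3 -> MISS (open row3); precharges=0
Acc 3: bank2 row3 -> HIT
Acc 4: bank2 row3 -> HIT
Acc 5: bank2 row2 -> MISS (open row2); precharges=1
Acc 6: bank1 row4 -> MISS (open row4); precharges=1
Acc 7: bank2 row4 -> MISS (open row4); precharges=2
Acc 8: bank2 row2 -> MISS (open row2); precharges=3
Acc 9: bank1 row0 -> MISS (open row0); precharges=4
Acc 10: bank1 row2 -> MISS (open row2); precharges=5
Acc 11: bank1 row4 -> MISS (open row4); precharges=6
Acc 12: bank2 row3 -> MISS (open row3); precharges=7

Answer: M M H H M M M M M M M M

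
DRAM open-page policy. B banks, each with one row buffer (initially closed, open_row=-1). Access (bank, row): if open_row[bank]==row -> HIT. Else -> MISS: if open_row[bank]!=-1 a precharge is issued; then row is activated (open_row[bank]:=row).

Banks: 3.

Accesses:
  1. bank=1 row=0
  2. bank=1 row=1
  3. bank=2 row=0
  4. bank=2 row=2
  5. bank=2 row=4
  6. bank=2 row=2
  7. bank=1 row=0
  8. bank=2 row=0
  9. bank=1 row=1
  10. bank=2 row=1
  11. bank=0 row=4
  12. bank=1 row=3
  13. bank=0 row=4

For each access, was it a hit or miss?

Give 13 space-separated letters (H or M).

Acc 1: bank1 row0 -> MISS (open row0); precharges=0
Acc 2: bank1 row1 -> MISS (open row1); precharges=1
Acc 3: bank2 row0 -> MISS (open row0); precharges=1
Acc 4: bank2 row2 -> MISS (open row2); precharges=2
Acc 5: bank2 row4 -> MISS (open row4); precharges=3
Acc 6: bank2 row2 -> MISS (open row2); precharges=4
Acc 7: bank1 row0 -> MISS (open row0); precharges=5
Acc 8: bank2 row0 -> MISS (open row0); precharges=6
Acc 9: bank1 row1 -> MISS (open row1); precharges=7
Acc 10: bank2 row1 -> MISS (open row1); precharges=8
Acc 11: bank0 row4 -> MISS (open row4); precharges=8
Acc 12: bank1 row3 -> MISS (open row3); precharges=9
Acc 13: bank0 row4 -> HIT

Answer: M M M M M M M M M M M M H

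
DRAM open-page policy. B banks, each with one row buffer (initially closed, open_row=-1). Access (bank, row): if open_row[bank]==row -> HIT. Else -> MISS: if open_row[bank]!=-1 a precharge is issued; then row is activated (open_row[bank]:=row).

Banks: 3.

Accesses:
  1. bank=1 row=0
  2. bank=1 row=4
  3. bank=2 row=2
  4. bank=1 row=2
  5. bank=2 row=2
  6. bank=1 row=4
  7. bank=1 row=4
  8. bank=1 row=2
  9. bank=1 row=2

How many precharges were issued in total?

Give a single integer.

Answer: 4

Derivation:
Acc 1: bank1 row0 -> MISS (open row0); precharges=0
Acc 2: bank1 row4 -> MISS (open row4); precharges=1
Acc 3: bank2 row2 -> MISS (open row2); precharges=1
Acc 4: bank1 row2 -> MISS (open row2); precharges=2
Acc 5: bank2 row2 -> HIT
Acc 6: bank1 row4 -> MISS (open row4); precharges=3
Acc 7: bank1 row4 -> HIT
Acc 8: bank1 row2 -> MISS (open row2); precharges=4
Acc 9: bank1 row2 -> HIT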